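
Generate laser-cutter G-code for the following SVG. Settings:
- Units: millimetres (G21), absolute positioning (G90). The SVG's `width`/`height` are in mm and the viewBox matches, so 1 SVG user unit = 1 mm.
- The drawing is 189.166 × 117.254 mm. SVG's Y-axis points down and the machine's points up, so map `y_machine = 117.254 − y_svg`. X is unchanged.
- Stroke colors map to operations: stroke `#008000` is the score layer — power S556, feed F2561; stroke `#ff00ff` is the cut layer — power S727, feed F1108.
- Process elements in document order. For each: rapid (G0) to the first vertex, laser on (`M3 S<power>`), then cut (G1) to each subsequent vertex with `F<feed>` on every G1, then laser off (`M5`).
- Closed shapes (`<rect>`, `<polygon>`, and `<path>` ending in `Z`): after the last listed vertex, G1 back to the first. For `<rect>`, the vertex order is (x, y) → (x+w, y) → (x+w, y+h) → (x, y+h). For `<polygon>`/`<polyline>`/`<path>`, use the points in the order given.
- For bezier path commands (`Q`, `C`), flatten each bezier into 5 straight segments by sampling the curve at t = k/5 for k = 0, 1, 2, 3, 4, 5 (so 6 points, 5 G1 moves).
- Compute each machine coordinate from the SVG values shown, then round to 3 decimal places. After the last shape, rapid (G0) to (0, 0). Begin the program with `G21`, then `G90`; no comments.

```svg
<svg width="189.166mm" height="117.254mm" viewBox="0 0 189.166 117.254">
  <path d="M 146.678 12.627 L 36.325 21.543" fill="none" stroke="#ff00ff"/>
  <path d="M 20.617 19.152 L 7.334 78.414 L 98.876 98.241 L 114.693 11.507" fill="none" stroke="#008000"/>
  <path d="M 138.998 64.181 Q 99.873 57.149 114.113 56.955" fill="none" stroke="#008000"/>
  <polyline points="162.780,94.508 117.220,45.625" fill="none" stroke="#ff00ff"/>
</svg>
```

Since the viewBox matches the mm dimensions, user units are millimetres directly. The only transform is the Y-flip y_m = 117.254 − y_svg.

Shape 1 is a line segment drawn with `<path>`. Its stroke #ff00ff means cut at S727, F1108. After flipping Y the toolpath is (146.678,104.627) → (36.325,95.711).

Shape 2 is a open polyline drawn with `<path>`. Its stroke #008000 means score at S556, F2561. After flipping Y the toolpath is (20.617,98.102) → (7.334,38.840) → (98.876,19.013) → (114.693,105.747).

Shape 3 is a quadratic bezier drawn with `<path>`. Its stroke #008000 means score at S556, F2561. After flipping Y the toolpath is (138.998,53.073) → (125.483,55.612) → (116.236,57.605) → (111.259,59.050) → (110.552,59.948) → (114.113,60.299).

Shape 4 is a line segment drawn with `<polyline>`. Its stroke #ff00ff means cut at S727, F1108. After flipping Y the toolpath is (162.780,22.746) → (117.220,71.629).

G21
G90
G0 X146.678 Y104.627
M3 S727
G1 X36.325 Y95.711 F1108
M5
G0 X20.617 Y98.102
M3 S556
G1 X7.334 Y38.840 F2561
G1 X98.876 Y19.013 F2561
G1 X114.693 Y105.747 F2561
M5
G0 X138.998 Y53.073
M3 S556
G1 X125.483 Y55.612 F2561
G1 X116.236 Y57.605 F2561
G1 X111.259 Y59.050 F2561
G1 X110.552 Y59.948 F2561
G1 X114.113 Y60.299 F2561
M5
G0 X162.780 Y22.746
M3 S727
G1 X117.220 Y71.629 F1108
M5
G0 X0.000 Y0.000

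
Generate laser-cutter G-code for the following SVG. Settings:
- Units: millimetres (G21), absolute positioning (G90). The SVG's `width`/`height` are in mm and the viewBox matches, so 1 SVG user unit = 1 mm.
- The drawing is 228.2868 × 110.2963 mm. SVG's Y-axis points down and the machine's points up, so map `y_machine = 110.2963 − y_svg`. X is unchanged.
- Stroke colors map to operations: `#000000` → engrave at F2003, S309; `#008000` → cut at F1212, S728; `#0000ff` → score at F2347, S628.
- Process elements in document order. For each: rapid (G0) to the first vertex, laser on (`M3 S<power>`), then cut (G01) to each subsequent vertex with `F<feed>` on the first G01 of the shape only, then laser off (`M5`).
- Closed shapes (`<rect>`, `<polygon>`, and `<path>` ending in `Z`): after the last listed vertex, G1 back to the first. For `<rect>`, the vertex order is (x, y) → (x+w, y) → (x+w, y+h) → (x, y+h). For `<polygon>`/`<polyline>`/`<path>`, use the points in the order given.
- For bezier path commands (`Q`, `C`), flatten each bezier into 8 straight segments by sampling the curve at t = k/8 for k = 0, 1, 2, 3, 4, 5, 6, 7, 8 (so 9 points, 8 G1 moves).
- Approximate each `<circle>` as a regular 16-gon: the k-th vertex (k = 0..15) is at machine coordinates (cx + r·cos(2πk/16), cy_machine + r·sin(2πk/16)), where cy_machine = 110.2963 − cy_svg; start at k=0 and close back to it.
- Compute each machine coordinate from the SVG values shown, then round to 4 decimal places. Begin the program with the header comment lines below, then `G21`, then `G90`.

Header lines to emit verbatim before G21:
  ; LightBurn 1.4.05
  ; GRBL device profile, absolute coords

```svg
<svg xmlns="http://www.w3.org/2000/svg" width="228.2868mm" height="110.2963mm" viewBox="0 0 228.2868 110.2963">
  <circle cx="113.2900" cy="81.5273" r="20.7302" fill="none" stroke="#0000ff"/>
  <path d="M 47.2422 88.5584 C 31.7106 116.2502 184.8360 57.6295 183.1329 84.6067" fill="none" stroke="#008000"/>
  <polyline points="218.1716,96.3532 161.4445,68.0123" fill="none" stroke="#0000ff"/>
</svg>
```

viewBox `0 0 228.2868 110.2963` with mm width/height → 1 unit = 1 mm. Flip: y_m = 110.2963 − y_svg.

**Shape 1** — `<circle>` circle, stroke `#0000ff` → score (S628, F2347). Machine vertices: (134.0202,28.7690) → (132.4422,36.7021) → (127.9485,43.4275) → (121.2231,47.9212) → (113.2900,49.4992) → (105.3569,47.9212) → (98.6315,43.4275) → (94.1378,36.7021) → (92.5598,28.7690) → (94.1378,20.8359) → (98.6315,14.1105) → (105.3569,9.6168) → (113.2900,8.0388) → (121.2231,9.6168) → (127.9485,14.1105) → (132.4422,20.8359) → (134.0202,28.7690). Closed: final G1 returns to the first vertex.

**Shape 2** — `<path>` cubic bezier, stroke `#008000` → cut (S728, F1212). Control points (SVG): P0=(47.2422,88.5584), P1=(31.7106,116.2502), P2=(184.8360,57.6295), P3=(183.1329,84.6067); sampled at t=k/8. Machine vertices: (47.2422,21.7379) → (48.6918,15.0636) → (62.1622,14.4665) → (83.8625,17.9321) → (110.0019,23.4458) → (136.7894,28.9929) → (160.4343,32.5590) → (177.1458,32.1294) → (183.1329,25.6896). Open path.

**Shape 3** — `<polyline>` line segment, stroke `#0000ff` → score (S628, F2347). Machine vertices: (218.1716,13.9431) → (161.4445,42.2840). Open path.

; LightBurn 1.4.05
; GRBL device profile, absolute coords
G21
G90
G0 X134.0202 Y28.7690
M3 S628
G01 X132.4422 Y36.7021 F2347
G01 X127.9485 Y43.4275
G01 X121.2231 Y47.9212
G01 X113.2900 Y49.4992
G01 X105.3569 Y47.9212
G01 X98.6315 Y43.4275
G01 X94.1378 Y36.7021
G01 X92.5598 Y28.7690
G01 X94.1378 Y20.8359
G01 X98.6315 Y14.1105
G01 X105.3569 Y9.6168
G01 X113.2900 Y8.0388
G01 X121.2231 Y9.6168
G01 X127.9485 Y14.1105
G01 X132.4422 Y20.8359
G01 X134.0202 Y28.7690
M5
G0 X47.2422 Y21.7379
M3 S728
G01 X48.6918 Y15.0636 F1212
G01 X62.1622 Y14.4665
G01 X83.8625 Y17.9321
G01 X110.0019 Y23.4458
G01 X136.7894 Y28.9929
G01 X160.4343 Y32.5590
G01 X177.1458 Y32.1294
G01 X183.1329 Y25.6896
M5
G0 X218.1716 Y13.9431
M3 S628
G01 X161.4445 Y42.2840 F2347
M5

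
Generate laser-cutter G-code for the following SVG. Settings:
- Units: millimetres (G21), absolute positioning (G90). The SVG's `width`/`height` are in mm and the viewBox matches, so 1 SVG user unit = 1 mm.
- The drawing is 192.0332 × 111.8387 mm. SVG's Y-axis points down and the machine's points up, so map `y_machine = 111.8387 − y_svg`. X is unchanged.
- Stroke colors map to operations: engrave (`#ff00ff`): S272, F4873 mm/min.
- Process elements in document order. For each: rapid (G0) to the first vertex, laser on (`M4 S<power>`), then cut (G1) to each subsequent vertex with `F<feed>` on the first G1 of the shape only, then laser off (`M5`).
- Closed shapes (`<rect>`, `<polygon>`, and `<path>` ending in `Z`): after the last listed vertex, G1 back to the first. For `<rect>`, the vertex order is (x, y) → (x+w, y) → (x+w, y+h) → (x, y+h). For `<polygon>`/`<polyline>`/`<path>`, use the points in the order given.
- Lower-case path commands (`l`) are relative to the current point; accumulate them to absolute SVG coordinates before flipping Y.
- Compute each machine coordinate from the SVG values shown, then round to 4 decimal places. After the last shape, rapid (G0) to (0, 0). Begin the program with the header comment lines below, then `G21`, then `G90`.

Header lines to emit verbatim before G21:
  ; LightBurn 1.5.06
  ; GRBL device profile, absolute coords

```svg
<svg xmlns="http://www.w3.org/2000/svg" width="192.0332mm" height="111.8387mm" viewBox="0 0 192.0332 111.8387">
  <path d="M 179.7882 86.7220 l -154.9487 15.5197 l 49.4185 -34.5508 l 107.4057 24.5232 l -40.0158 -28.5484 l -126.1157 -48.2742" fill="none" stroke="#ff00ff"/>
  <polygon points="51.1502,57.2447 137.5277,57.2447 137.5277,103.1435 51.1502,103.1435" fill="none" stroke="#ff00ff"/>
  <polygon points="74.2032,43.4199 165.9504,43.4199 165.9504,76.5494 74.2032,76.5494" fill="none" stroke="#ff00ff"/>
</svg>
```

Since the viewBox matches the mm dimensions, user units are millimetres directly. The only transform is the Y-flip y_m = 111.8387 − y_svg.

Shape 1 is a open polyline drawn with `<path>`. Its stroke #ff00ff means engrave at S272, F4873. After flipping Y the toolpath is (179.7882,25.1167) → (24.8395,9.5970) → (74.2580,44.1478) → (181.6637,19.6246) → (141.6479,48.1730) → (15.5322,96.4472).

Shape 2 is a rectangle drawn with `<polygon>`. Its stroke #ff00ff means engrave at S272, F4873. After flipping Y the toolpath is (51.1502,54.5940) → (137.5277,54.5940) → (137.5277,8.6952) → (51.1502,8.6952) → (51.1502,54.5940), returning to the start.

Shape 3 is a rectangle drawn with `<polygon>`. Its stroke #ff00ff means engrave at S272, F4873. After flipping Y the toolpath is (74.2032,68.4188) → (165.9504,68.4188) → (165.9504,35.2893) → (74.2032,35.2893) → (74.2032,68.4188), returning to the start.

; LightBurn 1.5.06
; GRBL device profile, absolute coords
G21
G90
G0 X179.7882 Y25.1167
M4 S272
G1 X24.8395 Y9.5970 F4873
G1 X74.2580 Y44.1478
G1 X181.6637 Y19.6246
G1 X141.6479 Y48.1730
G1 X15.5322 Y96.4472
M5
G0 X51.1502 Y54.5940
M4 S272
G1 X137.5277 Y54.5940 F4873
G1 X137.5277 Y8.6952
G1 X51.1502 Y8.6952
G1 X51.1502 Y54.5940
M5
G0 X74.2032 Y68.4188
M4 S272
G1 X165.9504 Y68.4188 F4873
G1 X165.9504 Y35.2893
G1 X74.2032 Y35.2893
G1 X74.2032 Y68.4188
M5
G0 X0.0000 Y0.0000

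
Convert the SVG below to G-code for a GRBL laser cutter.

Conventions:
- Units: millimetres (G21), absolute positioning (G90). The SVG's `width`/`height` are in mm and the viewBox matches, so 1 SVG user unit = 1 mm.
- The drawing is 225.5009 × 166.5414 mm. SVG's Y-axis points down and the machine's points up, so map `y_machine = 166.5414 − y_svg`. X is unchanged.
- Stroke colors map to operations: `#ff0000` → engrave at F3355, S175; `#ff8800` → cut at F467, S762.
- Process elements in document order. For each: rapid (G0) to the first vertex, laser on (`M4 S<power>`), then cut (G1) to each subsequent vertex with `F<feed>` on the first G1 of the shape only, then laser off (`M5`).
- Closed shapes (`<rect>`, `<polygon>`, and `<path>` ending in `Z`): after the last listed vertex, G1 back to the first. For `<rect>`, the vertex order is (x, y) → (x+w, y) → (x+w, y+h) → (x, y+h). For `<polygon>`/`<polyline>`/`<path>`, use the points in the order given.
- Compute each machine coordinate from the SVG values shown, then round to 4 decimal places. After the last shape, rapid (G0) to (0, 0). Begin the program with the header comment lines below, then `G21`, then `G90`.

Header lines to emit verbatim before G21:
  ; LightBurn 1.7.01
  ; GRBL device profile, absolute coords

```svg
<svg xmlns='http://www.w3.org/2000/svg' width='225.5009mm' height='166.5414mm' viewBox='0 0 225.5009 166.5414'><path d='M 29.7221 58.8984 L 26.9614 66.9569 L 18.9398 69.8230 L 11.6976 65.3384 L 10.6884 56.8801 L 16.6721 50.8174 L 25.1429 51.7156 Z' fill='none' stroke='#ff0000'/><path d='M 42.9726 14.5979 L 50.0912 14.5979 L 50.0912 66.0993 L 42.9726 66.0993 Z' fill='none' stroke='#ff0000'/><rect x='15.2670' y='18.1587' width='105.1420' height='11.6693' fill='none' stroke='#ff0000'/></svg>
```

; LightBurn 1.7.01
; GRBL device profile, absolute coords
G21
G90
G0 X29.7221 Y107.6430
M4 S175
G1 X26.9614 Y99.5845 F3355
G1 X18.9398 Y96.7184
G1 X11.6976 Y101.2030
G1 X10.6884 Y109.6613
G1 X16.6721 Y115.7240
G1 X25.1429 Y114.8258
G1 X29.7221 Y107.6430
M5
G0 X42.9726 Y151.9435
M4 S175
G1 X50.0912 Y151.9435 F3355
G1 X50.0912 Y100.4421
G1 X42.9726 Y100.4421
G1 X42.9726 Y151.9435
M5
G0 X15.2670 Y148.3827
M4 S175
G1 X120.4090 Y148.3827 F3355
G1 X120.4090 Y136.7134
G1 X15.2670 Y136.7134
G1 X15.2670 Y148.3827
M5
G0 X0.0000 Y0.0000

Since the viewBox matches the mm dimensions, user units are millimetres directly. The only transform is the Y-flip y_m = 166.5414 − y_svg.

Shape 1 is a regular polygon drawn with `<path>`. Its stroke #ff0000 means engrave at S175, F3355. After flipping Y the toolpath is (29.7221,107.6430) → (26.9614,99.5845) → (18.9398,96.7184) → (11.6976,101.2030) → (10.6884,109.6613) → (16.6721,115.7240) → (25.1429,114.8258) → (29.7221,107.6430), returning to the start.

Shape 2 is a rectangle drawn with `<path>`. Its stroke #ff0000 means engrave at S175, F3355. After flipping Y the toolpath is (42.9726,151.9435) → (50.0912,151.9435) → (50.0912,100.4421) → (42.9726,100.4421) → (42.9726,151.9435), returning to the start.

Shape 3 is a rectangle drawn with `<rect>`. Its stroke #ff0000 means engrave at S175, F3355. After flipping Y the toolpath is (15.2670,148.3827) → (120.4090,148.3827) → (120.4090,136.7134) → (15.2670,136.7134) → (15.2670,148.3827), returning to the start.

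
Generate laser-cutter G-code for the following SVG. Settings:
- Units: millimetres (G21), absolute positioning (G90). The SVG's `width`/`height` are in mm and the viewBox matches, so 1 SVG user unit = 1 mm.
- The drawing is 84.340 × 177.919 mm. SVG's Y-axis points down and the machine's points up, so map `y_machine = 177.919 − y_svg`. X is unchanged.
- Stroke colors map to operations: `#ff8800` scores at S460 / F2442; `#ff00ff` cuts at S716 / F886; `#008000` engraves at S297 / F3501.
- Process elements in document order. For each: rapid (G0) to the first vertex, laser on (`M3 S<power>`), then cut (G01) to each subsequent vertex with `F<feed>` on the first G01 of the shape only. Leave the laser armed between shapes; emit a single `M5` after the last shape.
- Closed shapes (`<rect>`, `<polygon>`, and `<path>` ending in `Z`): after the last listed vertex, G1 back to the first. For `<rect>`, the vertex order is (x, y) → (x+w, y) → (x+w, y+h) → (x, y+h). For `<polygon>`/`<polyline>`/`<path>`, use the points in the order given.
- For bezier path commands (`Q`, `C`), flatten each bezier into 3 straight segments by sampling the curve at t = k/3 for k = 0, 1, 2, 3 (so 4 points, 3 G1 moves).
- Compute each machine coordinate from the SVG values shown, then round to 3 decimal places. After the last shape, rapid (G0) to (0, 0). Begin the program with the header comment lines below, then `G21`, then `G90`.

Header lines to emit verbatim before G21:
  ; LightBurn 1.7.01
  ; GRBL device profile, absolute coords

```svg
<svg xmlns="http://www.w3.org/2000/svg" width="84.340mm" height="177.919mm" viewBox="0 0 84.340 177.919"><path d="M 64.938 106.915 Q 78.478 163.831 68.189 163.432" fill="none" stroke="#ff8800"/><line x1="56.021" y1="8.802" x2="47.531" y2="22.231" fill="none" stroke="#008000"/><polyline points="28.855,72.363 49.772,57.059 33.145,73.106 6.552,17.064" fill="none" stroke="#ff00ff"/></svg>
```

1 u = 1 mm; y_m = 177.919 − y.

[1] `<path>` quadratic bezier, #ff8800→score S460 F2442: (64.938,71.004) → (71.317,39.428) → (72.401,20.589) → (68.189,14.487)

[2] `<line>` line segment, #008000→engrave S297 F3501: (56.021,169.117) → (47.531,155.688)

[3] `<polyline>` open polyline, #ff00ff→cut S716 F886: (28.855,105.556) → (49.772,120.860) → (33.145,104.813) → (6.552,160.855)

; LightBurn 1.7.01
; GRBL device profile, absolute coords
G21
G90
G0 X64.938 Y71.004
M3 S460
G01 X71.317 Y39.428 F2442
G01 X72.401 Y20.589
G01 X68.189 Y14.487
G0 X56.021 Y169.117
M3 S297
G01 X47.531 Y155.688 F3501
G0 X28.855 Y105.556
M3 S716
G01 X49.772 Y120.860 F886
G01 X33.145 Y104.813
G01 X6.552 Y160.855
M5
G0 X0.000 Y0.000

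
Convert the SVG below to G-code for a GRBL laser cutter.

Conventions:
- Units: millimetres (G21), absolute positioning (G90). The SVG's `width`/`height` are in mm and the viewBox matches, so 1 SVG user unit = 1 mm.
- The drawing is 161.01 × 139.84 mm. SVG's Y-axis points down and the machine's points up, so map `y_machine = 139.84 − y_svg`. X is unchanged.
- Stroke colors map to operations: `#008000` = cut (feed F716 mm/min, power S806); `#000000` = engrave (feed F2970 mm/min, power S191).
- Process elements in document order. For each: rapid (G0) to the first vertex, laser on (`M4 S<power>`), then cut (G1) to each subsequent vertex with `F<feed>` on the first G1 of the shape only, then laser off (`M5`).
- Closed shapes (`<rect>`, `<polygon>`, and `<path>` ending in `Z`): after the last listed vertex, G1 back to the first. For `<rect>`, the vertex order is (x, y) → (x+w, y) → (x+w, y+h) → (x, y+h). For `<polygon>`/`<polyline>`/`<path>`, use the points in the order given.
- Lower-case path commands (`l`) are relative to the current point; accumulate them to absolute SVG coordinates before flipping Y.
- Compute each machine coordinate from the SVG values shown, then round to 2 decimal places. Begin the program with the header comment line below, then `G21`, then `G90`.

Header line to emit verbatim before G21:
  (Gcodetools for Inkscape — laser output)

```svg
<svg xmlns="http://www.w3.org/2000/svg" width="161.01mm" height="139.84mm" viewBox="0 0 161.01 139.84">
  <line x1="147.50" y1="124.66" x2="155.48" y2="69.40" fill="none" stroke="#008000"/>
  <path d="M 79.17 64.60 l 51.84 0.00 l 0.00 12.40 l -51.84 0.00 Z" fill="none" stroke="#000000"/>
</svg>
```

1 u = 1 mm; y_m = 139.84 − y.

[1] `<line>` line segment, #008000→cut S806 F716: (147.50,15.18) → (155.48,70.44)

[2] `<path>` rectangle, #000000→engrave S191 F2970: (79.17,75.24) → (131.01,75.24) → (131.01,62.84) → (79.17,62.84) → (79.17,75.24) (closed)

(Gcodetools for Inkscape — laser output)
G21
G90
G0 X147.50 Y15.18
M4 S806
G1 X155.48 Y70.44 F716
M5
G0 X79.17 Y75.24
M4 S191
G1 X131.01 Y75.24 F2970
G1 X131.01 Y62.84
G1 X79.17 Y62.84
G1 X79.17 Y75.24
M5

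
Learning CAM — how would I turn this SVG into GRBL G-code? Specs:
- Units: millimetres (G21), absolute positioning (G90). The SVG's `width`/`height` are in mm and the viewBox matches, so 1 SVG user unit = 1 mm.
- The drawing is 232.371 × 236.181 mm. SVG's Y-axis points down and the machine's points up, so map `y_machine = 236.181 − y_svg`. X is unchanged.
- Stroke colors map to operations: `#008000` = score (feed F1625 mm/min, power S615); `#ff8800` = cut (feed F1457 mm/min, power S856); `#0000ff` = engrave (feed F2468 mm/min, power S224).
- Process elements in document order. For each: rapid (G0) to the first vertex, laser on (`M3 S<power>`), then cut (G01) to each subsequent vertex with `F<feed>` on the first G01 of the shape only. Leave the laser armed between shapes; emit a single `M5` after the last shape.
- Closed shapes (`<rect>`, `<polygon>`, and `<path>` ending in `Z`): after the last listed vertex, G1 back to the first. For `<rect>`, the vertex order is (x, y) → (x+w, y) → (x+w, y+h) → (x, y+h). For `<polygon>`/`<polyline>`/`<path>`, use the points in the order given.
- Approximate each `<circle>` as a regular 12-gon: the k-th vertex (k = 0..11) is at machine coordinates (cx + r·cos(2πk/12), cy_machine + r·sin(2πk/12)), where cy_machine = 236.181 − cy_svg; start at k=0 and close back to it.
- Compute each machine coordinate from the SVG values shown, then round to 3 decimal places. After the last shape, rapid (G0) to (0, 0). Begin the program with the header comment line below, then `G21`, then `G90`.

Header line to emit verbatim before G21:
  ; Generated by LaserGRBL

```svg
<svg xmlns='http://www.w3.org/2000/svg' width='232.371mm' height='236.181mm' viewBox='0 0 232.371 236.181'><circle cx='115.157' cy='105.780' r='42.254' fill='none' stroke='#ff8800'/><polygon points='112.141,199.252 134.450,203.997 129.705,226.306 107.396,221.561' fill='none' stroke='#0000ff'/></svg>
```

; Generated by LaserGRBL
G21
G90
G0 X157.411 Y130.401
M3 S856
G01 X151.750 Y151.528 F1457
G01 X136.284 Y166.994
G01 X115.157 Y172.655
G01 X94.030 Y166.994
G01 X78.564 Y151.528
G01 X72.903 Y130.401
G01 X78.564 Y109.274
G01 X94.030 Y93.808
G01 X115.157 Y88.147
G01 X136.284 Y93.808
G01 X151.750 Y109.274
G01 X157.411 Y130.401
G0 X112.141 Y36.929
M3 S224
G01 X134.450 Y32.184 F2468
G01 X129.705 Y9.875
G01 X107.396 Y14.620
G01 X112.141 Y36.929
M5
G0 X0.000 Y0.000

Since the viewBox matches the mm dimensions, user units are millimetres directly. The only transform is the Y-flip y_m = 236.181 − y_svg.

Shape 1 is a circle drawn with `<circle>`. Its stroke #ff8800 means cut at S856, F1457. After flipping Y the toolpath is (157.411,130.401) → (151.750,151.528) → (136.284,166.994) → (115.157,172.655) → (94.030,166.994) → (78.564,151.528) → (72.903,130.401) → (78.564,109.274) → (94.030,93.808) → (115.157,88.147) → (136.284,93.808) → (151.750,109.274) → (157.411,130.401), returning to the start.

Shape 2 is a regular polygon drawn with `<polygon>`. Its stroke #0000ff means engrave at S224, F2468. After flipping Y the toolpath is (112.141,36.929) → (134.450,32.184) → (129.705,9.875) → (107.396,14.620) → (112.141,36.929), returning to the start.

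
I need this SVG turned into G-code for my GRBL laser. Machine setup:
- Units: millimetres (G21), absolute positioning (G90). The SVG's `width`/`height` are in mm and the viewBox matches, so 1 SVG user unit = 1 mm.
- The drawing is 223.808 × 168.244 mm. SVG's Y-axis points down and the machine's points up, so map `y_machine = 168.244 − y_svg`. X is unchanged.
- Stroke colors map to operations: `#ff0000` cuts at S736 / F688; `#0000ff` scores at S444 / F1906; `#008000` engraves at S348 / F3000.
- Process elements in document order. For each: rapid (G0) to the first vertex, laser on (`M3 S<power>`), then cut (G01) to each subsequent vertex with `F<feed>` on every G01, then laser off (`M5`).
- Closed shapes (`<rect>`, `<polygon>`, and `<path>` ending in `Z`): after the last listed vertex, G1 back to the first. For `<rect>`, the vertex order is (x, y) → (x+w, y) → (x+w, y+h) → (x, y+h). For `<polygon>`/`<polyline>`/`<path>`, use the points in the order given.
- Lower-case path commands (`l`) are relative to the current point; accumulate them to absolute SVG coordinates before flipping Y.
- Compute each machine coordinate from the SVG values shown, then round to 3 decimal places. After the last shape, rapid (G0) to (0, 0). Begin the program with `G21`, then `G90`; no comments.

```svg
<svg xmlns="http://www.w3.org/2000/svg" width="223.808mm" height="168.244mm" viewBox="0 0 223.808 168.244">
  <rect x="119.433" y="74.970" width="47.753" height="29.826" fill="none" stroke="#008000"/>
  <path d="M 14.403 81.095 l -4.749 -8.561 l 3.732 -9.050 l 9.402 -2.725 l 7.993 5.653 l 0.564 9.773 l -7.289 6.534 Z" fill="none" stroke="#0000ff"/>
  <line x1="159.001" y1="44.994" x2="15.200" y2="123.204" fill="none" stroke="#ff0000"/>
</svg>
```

viewBox `0 0 223.808 168.244` with mm width/height → 1 unit = 1 mm. Flip: y_m = 168.244 − y_svg.

**Shape 1** — `<rect>` rectangle, stroke `#008000` → engrave (S348, F3000). Machine vertices: (119.433,93.274) → (167.186,93.274) → (167.186,63.448) → (119.433,63.448) → (119.433,93.274). Closed: final G1 returns to the first vertex.

**Shape 2** — `<path>` regular polygon, stroke `#0000ff` → score (S444, F1906). Machine vertices: (14.403,87.149) → (9.654,95.710) → (13.386,104.760) → (22.788,107.485) → (30.781,101.832) → (31.345,92.059) → (24.056,85.525) → (14.403,87.149). Closed: final G1 returns to the first vertex.

**Shape 3** — `<line>` line segment, stroke `#ff0000` → cut (S736, F688). Machine vertices: (159.001,123.250) → (15.200,45.040). Open path.

G21
G90
G0 X119.433 Y93.274
M3 S348
G01 X167.186 Y93.274 F3000
G01 X167.186 Y63.448 F3000
G01 X119.433 Y63.448 F3000
G01 X119.433 Y93.274 F3000
M5
G0 X14.403 Y87.149
M3 S444
G01 X9.654 Y95.710 F1906
G01 X13.386 Y104.760 F1906
G01 X22.788 Y107.485 F1906
G01 X30.781 Y101.832 F1906
G01 X31.345 Y92.059 F1906
G01 X24.056 Y85.525 F1906
G01 X14.403 Y87.149 F1906
M5
G0 X159.001 Y123.250
M3 S736
G01 X15.200 Y45.040 F688
M5
G0 X0.000 Y0.000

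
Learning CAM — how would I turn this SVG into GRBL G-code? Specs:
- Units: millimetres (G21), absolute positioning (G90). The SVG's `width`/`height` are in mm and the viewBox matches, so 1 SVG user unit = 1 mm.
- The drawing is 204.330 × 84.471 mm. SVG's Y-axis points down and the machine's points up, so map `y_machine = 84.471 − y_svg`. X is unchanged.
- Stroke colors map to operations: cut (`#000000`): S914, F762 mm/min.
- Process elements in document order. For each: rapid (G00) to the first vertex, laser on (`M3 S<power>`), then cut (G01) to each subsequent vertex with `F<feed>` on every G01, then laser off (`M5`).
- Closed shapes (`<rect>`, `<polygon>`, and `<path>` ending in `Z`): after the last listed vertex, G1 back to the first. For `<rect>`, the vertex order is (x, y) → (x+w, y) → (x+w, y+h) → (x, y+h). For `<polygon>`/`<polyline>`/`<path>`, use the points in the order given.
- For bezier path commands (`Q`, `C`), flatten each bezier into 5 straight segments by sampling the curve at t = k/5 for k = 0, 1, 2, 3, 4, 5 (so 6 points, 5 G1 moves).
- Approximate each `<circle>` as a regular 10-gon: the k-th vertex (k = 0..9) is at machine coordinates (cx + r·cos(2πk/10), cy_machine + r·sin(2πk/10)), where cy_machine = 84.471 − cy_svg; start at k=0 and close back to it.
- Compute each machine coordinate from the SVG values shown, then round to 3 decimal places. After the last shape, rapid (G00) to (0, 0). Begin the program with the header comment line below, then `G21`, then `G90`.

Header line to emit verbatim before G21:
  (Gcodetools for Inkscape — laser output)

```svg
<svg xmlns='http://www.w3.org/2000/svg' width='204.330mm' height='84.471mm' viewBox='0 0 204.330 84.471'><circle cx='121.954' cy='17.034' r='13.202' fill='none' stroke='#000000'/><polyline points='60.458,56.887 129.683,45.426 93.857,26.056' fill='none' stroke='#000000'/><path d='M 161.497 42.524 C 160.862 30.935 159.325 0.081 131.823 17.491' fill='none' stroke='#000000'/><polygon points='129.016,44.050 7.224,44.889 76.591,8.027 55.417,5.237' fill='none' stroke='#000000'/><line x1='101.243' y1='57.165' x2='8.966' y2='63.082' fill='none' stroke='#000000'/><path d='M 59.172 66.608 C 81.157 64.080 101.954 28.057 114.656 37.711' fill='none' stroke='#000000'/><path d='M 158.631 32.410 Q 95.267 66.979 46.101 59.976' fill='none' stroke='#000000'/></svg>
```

1 u = 1 mm; y_m = 84.471 − y.

[1] `<circle>` circle, #000000→cut S914 F762: (135.156,67.437) → (132.635,75.197) → (126.034,79.993) → (117.874,79.993) → (111.273,75.197) → (108.752,67.437) → (111.273,59.677) → (117.874,54.881) → (126.034,54.881) → (132.635,59.677) → (135.156,67.437) (closed)

[2] `<polyline>` open polyline, #000000→cut S914 F762: (60.458,27.584) → (129.683,39.045) → (93.857,58.415)

[3] `<path>` cubic bezier, #000000→cut S914 F762: (161.497,41.947) → (160.807,50.672) → (158.698,60.779) → (153.966,69.027) → (145.409,72.175) → (131.823,66.980)

[4] `<polygon>` closed polygon, #000000→cut S914 F762: (129.016,40.421) → (7.224,39.582) → (76.591,76.444) → (55.417,79.234) → (129.016,40.421) (closed)

[5] `<line>` line segment, #000000→cut S914 F762: (101.243,27.306) → (8.966,21.389)

[6] `<path>` cubic bezier, #000000→cut S914 F762: (59.172,17.863) → (72.165,22.766) → (84.542,31.907) → (95.970,41.487) → (106.119,47.705) → (114.656,46.760)

[7] `<path>` quadratic bezier, #000000→cut S914 F762: (158.631,52.061) → (133.853,39.896) → (110.211,31.057) → (87.705,25.544) → (66.335,23.357) → (46.101,24.495)

(Gcodetools for Inkscape — laser output)
G21
G90
G00 X135.156 Y67.437
M3 S914
G01 X132.635 Y75.197 F762
G01 X126.034 Y79.993 F762
G01 X117.874 Y79.993 F762
G01 X111.273 Y75.197 F762
G01 X108.752 Y67.437 F762
G01 X111.273 Y59.677 F762
G01 X117.874 Y54.881 F762
G01 X126.034 Y54.881 F762
G01 X132.635 Y59.677 F762
G01 X135.156 Y67.437 F762
M5
G00 X60.458 Y27.584
M3 S914
G01 X129.683 Y39.045 F762
G01 X93.857 Y58.415 F762
M5
G00 X161.497 Y41.947
M3 S914
G01 X160.807 Y50.672 F762
G01 X158.698 Y60.779 F762
G01 X153.966 Y69.027 F762
G01 X145.409 Y72.175 F762
G01 X131.823 Y66.980 F762
M5
G00 X129.016 Y40.421
M3 S914
G01 X7.224 Y39.582 F762
G01 X76.591 Y76.444 F762
G01 X55.417 Y79.234 F762
G01 X129.016 Y40.421 F762
M5
G00 X101.243 Y27.306
M3 S914
G01 X8.966 Y21.389 F762
M5
G00 X59.172 Y17.863
M3 S914
G01 X72.165 Y22.766 F762
G01 X84.542 Y31.907 F762
G01 X95.970 Y41.487 F762
G01 X106.119 Y47.705 F762
G01 X114.656 Y46.760 F762
M5
G00 X158.631 Y52.061
M3 S914
G01 X133.853 Y39.896 F762
G01 X110.211 Y31.057 F762
G01 X87.705 Y25.544 F762
G01 X66.335 Y23.357 F762
G01 X46.101 Y24.495 F762
M5
G00 X0.000 Y0.000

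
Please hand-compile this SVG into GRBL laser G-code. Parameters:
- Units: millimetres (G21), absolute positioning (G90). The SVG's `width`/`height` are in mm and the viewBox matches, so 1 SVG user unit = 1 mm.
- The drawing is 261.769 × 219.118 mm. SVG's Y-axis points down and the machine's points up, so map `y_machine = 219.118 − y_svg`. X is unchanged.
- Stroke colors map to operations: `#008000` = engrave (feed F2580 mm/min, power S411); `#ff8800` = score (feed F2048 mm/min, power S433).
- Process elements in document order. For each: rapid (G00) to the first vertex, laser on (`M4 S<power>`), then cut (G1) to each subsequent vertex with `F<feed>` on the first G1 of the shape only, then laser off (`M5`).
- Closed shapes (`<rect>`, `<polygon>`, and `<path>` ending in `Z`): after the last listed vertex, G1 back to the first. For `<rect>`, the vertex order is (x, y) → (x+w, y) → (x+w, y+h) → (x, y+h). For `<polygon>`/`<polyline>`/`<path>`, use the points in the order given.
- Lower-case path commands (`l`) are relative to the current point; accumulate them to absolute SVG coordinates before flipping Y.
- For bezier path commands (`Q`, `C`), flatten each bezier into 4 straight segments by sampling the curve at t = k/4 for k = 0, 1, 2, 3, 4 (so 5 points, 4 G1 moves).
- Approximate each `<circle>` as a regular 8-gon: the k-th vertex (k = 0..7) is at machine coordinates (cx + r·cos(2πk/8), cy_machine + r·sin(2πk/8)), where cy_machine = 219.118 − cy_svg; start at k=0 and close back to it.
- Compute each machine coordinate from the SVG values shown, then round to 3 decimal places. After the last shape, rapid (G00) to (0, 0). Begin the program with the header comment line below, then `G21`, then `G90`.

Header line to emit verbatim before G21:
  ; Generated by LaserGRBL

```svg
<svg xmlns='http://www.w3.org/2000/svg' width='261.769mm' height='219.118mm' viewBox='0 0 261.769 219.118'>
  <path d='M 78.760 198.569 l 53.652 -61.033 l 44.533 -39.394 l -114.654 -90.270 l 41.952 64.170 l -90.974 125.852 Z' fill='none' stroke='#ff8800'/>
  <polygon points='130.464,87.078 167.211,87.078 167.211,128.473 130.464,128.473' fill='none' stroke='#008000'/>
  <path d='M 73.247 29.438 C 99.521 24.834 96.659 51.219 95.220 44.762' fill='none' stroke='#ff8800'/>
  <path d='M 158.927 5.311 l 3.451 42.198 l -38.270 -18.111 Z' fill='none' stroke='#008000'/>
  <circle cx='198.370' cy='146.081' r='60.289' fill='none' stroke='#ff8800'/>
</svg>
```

viewBox `0 0 261.769 219.118` with mm width/height → 1 unit = 1 mm. Flip: y_m = 219.118 − y_svg.

**Shape 1** — `<path>` closed polygon, stroke `#ff8800` → score (S433, F2048). Machine vertices: (78.760,20.549) → (132.412,81.582) → (176.945,120.976) → (62.291,211.246) → (104.243,147.076) → (13.269,21.224) → (78.760,20.549). Closed: final G1 returns to the first vertex.

**Shape 2** — `<polygon>` rectangle, stroke `#008000` → engrave (S411, F2580). Machine vertices: (130.464,132.040) → (167.211,132.040) → (167.211,90.645) → (130.464,90.645) → (130.464,132.040). Closed: final G1 returns to the first vertex.

**Shape 3** — `<path>` cubic bezier, stroke `#ff8800` → score (S433, F2048). Control points (SVG): P0=(73.247,29.438), P1=(99.521,24.834), P2=(96.659,51.219), P3=(95.220,44.762); sampled at t=k/4. Machine vertices: (73.247,189.680) → (87.967,188.320) → (94.626,181.323) → (96.089,174.674) → (95.220,174.356). Open path.

**Shape 4** — `<path>` regular polygon, stroke `#008000` → engrave (S411, F2580). Machine vertices: (158.927,213.807) → (162.378,171.609) → (124.108,189.720) → (158.927,213.807). Closed: final G1 returns to the first vertex.

**Shape 5** — `<circle>` circle, stroke `#ff8800` → score (S433, F2048). Machine vertices: (258.659,73.037) → (241.001,115.668) → (198.370,133.326) → (155.739,115.668) → (138.081,73.037) → (155.739,30.406) → (198.370,12.748) → (241.001,30.406) → (258.659,73.037). Closed: final G1 returns to the first vertex.

; Generated by LaserGRBL
G21
G90
G00 X78.760 Y20.549
M4 S433
G1 X132.412 Y81.582 F2048
G1 X176.945 Y120.976
G1 X62.291 Y211.246
G1 X104.243 Y147.076
G1 X13.269 Y21.224
G1 X78.760 Y20.549
M5
G00 X130.464 Y132.040
M4 S411
G1 X167.211 Y132.040 F2580
G1 X167.211 Y90.645
G1 X130.464 Y90.645
G1 X130.464 Y132.040
M5
G00 X73.247 Y189.680
M4 S433
G1 X87.967 Y188.320 F2048
G1 X94.626 Y181.323
G1 X96.089 Y174.674
G1 X95.220 Y174.356
M5
G00 X158.927 Y213.807
M4 S411
G1 X162.378 Y171.609 F2580
G1 X124.108 Y189.720
G1 X158.927 Y213.807
M5
G00 X258.659 Y73.037
M4 S433
G1 X241.001 Y115.668 F2048
G1 X198.370 Y133.326
G1 X155.739 Y115.668
G1 X138.081 Y73.037
G1 X155.739 Y30.406
G1 X198.370 Y12.748
G1 X241.001 Y30.406
G1 X258.659 Y73.037
M5
G00 X0.000 Y0.000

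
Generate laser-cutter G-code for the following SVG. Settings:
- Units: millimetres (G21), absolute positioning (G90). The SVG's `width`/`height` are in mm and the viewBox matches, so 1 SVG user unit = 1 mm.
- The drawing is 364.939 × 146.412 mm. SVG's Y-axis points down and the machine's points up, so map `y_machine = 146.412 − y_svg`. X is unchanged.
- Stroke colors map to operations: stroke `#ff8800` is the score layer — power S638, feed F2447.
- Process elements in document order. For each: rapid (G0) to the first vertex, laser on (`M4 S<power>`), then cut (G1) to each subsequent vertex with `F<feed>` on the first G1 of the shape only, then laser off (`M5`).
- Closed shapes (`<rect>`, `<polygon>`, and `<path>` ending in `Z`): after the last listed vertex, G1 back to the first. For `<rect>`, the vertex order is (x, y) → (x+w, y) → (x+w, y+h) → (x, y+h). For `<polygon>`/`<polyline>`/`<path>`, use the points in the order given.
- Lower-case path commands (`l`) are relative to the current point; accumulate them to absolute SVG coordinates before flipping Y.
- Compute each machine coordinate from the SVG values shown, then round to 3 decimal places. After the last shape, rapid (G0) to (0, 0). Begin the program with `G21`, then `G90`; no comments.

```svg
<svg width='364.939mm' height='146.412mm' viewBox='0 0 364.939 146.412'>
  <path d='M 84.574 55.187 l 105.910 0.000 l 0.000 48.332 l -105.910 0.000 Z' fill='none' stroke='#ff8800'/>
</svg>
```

G21
G90
G0 X84.574 Y91.225
M4 S638
G1 X190.484 Y91.225 F2447
G1 X190.484 Y42.893
G1 X84.574 Y42.893
G1 X84.574 Y91.225
M5
G0 X0.000 Y0.000

Since the viewBox matches the mm dimensions, user units are millimetres directly. The only transform is the Y-flip y_m = 146.412 − y_svg.

Shape 1 is a rectangle drawn with `<path>`. Its stroke #ff8800 means score at S638, F2447. After flipping Y the toolpath is (84.574,91.225) → (190.484,91.225) → (190.484,42.893) → (84.574,42.893) → (84.574,91.225), returning to the start.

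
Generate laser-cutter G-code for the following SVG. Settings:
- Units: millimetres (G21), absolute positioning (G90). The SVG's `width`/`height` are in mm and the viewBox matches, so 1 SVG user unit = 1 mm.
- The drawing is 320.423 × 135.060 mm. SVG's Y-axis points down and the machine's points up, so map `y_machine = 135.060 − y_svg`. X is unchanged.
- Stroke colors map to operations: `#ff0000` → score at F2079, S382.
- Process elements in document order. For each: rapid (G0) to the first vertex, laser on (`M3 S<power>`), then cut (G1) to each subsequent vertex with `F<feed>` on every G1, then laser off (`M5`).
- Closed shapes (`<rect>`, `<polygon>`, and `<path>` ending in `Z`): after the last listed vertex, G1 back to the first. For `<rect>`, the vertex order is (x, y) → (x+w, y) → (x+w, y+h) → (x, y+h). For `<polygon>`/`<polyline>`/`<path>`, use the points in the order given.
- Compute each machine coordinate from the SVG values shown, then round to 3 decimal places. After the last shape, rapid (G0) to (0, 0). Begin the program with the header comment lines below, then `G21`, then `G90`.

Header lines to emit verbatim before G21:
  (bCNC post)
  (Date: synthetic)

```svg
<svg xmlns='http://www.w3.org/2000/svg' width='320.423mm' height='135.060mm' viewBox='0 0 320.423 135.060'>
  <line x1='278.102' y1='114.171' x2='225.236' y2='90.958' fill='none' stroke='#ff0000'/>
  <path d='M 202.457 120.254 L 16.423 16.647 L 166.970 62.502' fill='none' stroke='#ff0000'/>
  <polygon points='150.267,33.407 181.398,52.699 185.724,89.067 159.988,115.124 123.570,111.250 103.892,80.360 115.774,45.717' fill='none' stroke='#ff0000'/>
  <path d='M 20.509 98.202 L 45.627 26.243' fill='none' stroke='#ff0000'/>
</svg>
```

Since the viewBox matches the mm dimensions, user units are millimetres directly. The only transform is the Y-flip y_m = 135.060 − y_svg.

Shape 1 is a line segment drawn with `<line>`. Its stroke #ff0000 means score at S382, F2079. After flipping Y the toolpath is (278.102,20.889) → (225.236,44.102).

Shape 2 is a open polyline drawn with `<path>`. Its stroke #ff0000 means score at S382, F2079. After flipping Y the toolpath is (202.457,14.806) → (16.423,118.413) → (166.970,72.558).

Shape 3 is a regular polygon drawn with `<polygon>`. Its stroke #ff0000 means score at S382, F2079. After flipping Y the toolpath is (150.267,101.653) → (181.398,82.361) → (185.724,45.993) → (159.988,19.936) → (123.570,23.810) → (103.892,54.700) → (115.774,89.343) → (150.267,101.653), returning to the start.

Shape 4 is a line segment drawn with `<path>`. Its stroke #ff0000 means score at S382, F2079. After flipping Y the toolpath is (20.509,36.858) → (45.627,108.817).

(bCNC post)
(Date: synthetic)
G21
G90
G0 X278.102 Y20.889
M3 S382
G1 X225.236 Y44.102 F2079
M5
G0 X202.457 Y14.806
M3 S382
G1 X16.423 Y118.413 F2079
G1 X166.970 Y72.558 F2079
M5
G0 X150.267 Y101.653
M3 S382
G1 X181.398 Y82.361 F2079
G1 X185.724 Y45.993 F2079
G1 X159.988 Y19.936 F2079
G1 X123.570 Y23.810 F2079
G1 X103.892 Y54.700 F2079
G1 X115.774 Y89.343 F2079
G1 X150.267 Y101.653 F2079
M5
G0 X20.509 Y36.858
M3 S382
G1 X45.627 Y108.817 F2079
M5
G0 X0.000 Y0.000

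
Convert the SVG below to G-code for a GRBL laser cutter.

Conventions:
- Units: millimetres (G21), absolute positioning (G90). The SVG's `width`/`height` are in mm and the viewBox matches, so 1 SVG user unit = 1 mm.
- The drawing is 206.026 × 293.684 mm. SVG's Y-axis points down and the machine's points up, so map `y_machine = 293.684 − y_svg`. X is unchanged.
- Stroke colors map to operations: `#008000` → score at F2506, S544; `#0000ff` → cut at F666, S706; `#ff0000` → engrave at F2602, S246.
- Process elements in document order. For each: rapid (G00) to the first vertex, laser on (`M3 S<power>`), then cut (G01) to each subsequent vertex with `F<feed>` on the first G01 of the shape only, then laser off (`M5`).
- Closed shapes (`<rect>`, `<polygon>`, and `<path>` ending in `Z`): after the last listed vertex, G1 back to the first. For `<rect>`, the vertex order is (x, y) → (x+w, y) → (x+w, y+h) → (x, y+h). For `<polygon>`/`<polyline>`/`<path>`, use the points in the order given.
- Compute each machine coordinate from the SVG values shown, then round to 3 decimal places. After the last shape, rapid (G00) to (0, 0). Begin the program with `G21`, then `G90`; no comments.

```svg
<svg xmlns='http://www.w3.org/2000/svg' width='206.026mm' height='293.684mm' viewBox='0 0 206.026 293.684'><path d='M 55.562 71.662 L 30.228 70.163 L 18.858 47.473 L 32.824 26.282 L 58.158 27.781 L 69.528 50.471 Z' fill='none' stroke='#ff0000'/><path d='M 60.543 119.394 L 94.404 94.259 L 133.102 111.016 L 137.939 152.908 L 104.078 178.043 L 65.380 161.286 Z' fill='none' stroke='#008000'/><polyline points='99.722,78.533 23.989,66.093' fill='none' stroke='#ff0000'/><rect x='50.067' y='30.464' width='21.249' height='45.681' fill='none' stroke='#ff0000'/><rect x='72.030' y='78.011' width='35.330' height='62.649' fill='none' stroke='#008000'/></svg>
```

viewBox `0 0 206.026 293.684` with mm width/height → 1 unit = 1 mm. Flip: y_m = 293.684 − y_svg.

**Shape 1** — `<path>` regular polygon, stroke `#ff0000` → engrave (S246, F2602). Machine vertices: (55.562,222.022) → (30.228,223.521) → (18.858,246.211) → (32.824,267.402) → (58.158,265.903) → (69.528,243.213) → (55.562,222.022). Closed: final G1 returns to the first vertex.

**Shape 2** — `<path>` regular polygon, stroke `#008000` → score (S544, F2506). Machine vertices: (60.543,174.290) → (94.404,199.425) → (133.102,182.668) → (137.939,140.776) → (104.078,115.641) → (65.380,132.398) → (60.543,174.290). Closed: final G1 returns to the first vertex.

**Shape 3** — `<polyline>` line segment, stroke `#ff0000` → engrave (S246, F2602). Machine vertices: (99.722,215.151) → (23.989,227.591). Open path.

**Shape 4** — `<rect>` rectangle, stroke `#ff0000` → engrave (S246, F2602). Machine vertices: (50.067,263.220) → (71.316,263.220) → (71.316,217.539) → (50.067,217.539) → (50.067,263.220). Closed: final G1 returns to the first vertex.

**Shape 5** — `<rect>` rectangle, stroke `#008000` → score (S544, F2506). Machine vertices: (72.030,215.673) → (107.360,215.673) → (107.360,153.024) → (72.030,153.024) → (72.030,215.673). Closed: final G1 returns to the first vertex.

G21
G90
G00 X55.562 Y222.022
M3 S246
G01 X30.228 Y223.521 F2602
G01 X18.858 Y246.211
G01 X32.824 Y267.402
G01 X58.158 Y265.903
G01 X69.528 Y243.213
G01 X55.562 Y222.022
M5
G00 X60.543 Y174.290
M3 S544
G01 X94.404 Y199.425 F2506
G01 X133.102 Y182.668
G01 X137.939 Y140.776
G01 X104.078 Y115.641
G01 X65.380 Y132.398
G01 X60.543 Y174.290
M5
G00 X99.722 Y215.151
M3 S246
G01 X23.989 Y227.591 F2602
M5
G00 X50.067 Y263.220
M3 S246
G01 X71.316 Y263.220 F2602
G01 X71.316 Y217.539
G01 X50.067 Y217.539
G01 X50.067 Y263.220
M5
G00 X72.030 Y215.673
M3 S544
G01 X107.360 Y215.673 F2506
G01 X107.360 Y153.024
G01 X72.030 Y153.024
G01 X72.030 Y215.673
M5
G00 X0.000 Y0.000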